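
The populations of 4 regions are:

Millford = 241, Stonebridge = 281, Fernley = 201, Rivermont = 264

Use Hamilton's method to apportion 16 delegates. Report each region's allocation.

Millford: 4, Stonebridge: 5, Fernley: 3, Rivermont: 4

Standard divisor: 987 ÷ 16 ≈ 61.688.
Standard quotas: Millford 3.907, Stonebridge 4.555, Fernley 3.258, Rivermont 4.280.
Lower quotas: Millford 3, Stonebridge 4, Fernley 3, Rivermont 4 (sum 14, leaving 2 seats).
Remainders in descending order: Millford 0.907, Stonebridge 0.555, Rivermont 0.280, Fernley 0.258.
Largest remainders: Millford, Stonebridge receive the extra seats.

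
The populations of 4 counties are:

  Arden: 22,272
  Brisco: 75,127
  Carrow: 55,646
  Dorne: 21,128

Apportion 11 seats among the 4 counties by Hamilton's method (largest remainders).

Total 174173; standard divisor 174173/11 ≈ 15833.909.
Standard quotas: Arden 1.4066, Brisco 4.7447, Carrow 3.5144, Dorne 1.3344.
Lower quotas: Arden 1, Brisco 4, Carrow 3, Dorne 1 (sum 9, leaving 2 seats).
Remainders in descending order: Brisco 0.7447, Carrow 0.5144, Arden 0.4066, Dorne 0.3344.
Largest remainders: Brisco, Carrow receive the extra seats.

Arden=1; Brisco=5; Carrow=4; Dorne=1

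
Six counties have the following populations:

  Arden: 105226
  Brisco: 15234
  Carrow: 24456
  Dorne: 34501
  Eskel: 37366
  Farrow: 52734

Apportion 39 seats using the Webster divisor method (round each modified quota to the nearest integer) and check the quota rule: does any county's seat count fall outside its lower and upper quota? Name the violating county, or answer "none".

Standard quotas: Arden 15.227, Brisco 2.204, Carrow 3.539, Dorne 4.992, Eskel 5.407, Farrow 7.631.
Webster allocation: Arden 15, Brisco 2, Carrow 4, Dorne 5, Eskel 5, Farrow 8.
Every allocation lies between the lower and upper quota.

none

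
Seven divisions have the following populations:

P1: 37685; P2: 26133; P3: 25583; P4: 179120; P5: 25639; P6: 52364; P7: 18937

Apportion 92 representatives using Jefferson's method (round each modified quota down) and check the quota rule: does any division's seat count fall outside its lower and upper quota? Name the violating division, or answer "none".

Standard quotas: P1 9.487, P2 6.579, P3 6.440, P4 45.091, P5 6.454, P6 13.182, P7 4.767.
Jefferson allocation: P1 9, P2 6, P3 6, P4 47, P5 6, P6 13, P7 5.
P4 has quota 45.091 (lower 45, upper 46) but receives 47 — outside the quota interval.

P4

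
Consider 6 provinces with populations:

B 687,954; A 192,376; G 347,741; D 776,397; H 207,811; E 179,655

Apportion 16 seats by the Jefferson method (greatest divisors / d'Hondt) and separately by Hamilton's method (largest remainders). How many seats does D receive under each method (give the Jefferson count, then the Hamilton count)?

6 and 5

Jefferson: B 5, A 1, G 2, D 6, H 1, E 1.
Hamilton: B 5, A 1, G 2, D 5, H 2, E 1.
D gets 6 under Jefferson and 5 under Hamilton.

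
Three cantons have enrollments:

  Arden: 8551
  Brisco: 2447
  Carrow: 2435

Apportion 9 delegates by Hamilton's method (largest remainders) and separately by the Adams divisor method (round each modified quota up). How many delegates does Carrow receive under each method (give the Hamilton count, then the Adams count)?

1 and 2

Hamilton: Arden 6, Brisco 2, Carrow 1.
Adams: Arden 5, Brisco 2, Carrow 2.
Carrow gets 1 under Hamilton and 2 under Adams.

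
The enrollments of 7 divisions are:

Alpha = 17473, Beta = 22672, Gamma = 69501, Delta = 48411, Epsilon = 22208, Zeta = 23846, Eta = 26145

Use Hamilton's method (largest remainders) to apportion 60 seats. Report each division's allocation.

Alpha=4; Beta=6; Gamma=18; Delta=13; Epsilon=6; Zeta=6; Eta=7

The standard divisor is 230256/60 ≈ 3837.6.
Standard quotas: Alpha 4.5531, Beta 5.9079, Gamma 18.1105, Delta 12.6149, Epsilon 5.7870, Zeta 6.2138, Eta 6.8129.
Lower quotas: Alpha 4, Beta 5, Gamma 18, Delta 12, Epsilon 5, Zeta 6, Eta 6 (sum 56, leaving 4 seats).
Remainders in descending order: Beta 0.9079, Eta 0.8129, Epsilon 0.7870, Delta 0.6149, Alpha 0.5531, Zeta 0.2138, Gamma 0.1105.
The surplus seats go to Beta, Eta, Epsilon, Delta.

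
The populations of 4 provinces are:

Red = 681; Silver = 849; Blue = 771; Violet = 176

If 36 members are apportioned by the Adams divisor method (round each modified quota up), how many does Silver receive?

12

Standard divisor 2477/36 ≈ 68.806; standard quotas: Red 9.897, Silver 12.339, Blue 11.205, Violet 2.558.
Rounding up gives 10, 13, 12, 3 = 38 seats, so the divisor must be adjusted.
With modified divisor 73: modified quotas Red 9.329, Silver 11.630, Blue 10.562, Violet 2.411.
Rounding up: Red 10, Silver 12, Blue 11, Violet 3 (total 36).
Silver receives 12.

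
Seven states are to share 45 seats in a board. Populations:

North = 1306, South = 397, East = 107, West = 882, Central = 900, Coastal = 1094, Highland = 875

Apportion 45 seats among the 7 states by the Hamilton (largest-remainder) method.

Total 5561; standard divisor 5561/45 ≈ 123.578.
Standard quotas: North 10.568, South 3.213, East 0.866, West 7.137, Central 7.283, Coastal 8.853, Highland 7.081.
Lower quotas: North 10, South 3, East 0, West 7, Central 7, Coastal 8, Highland 7 (sum 42, leaving 3 seats).
Remainders in descending order: East 0.866, Coastal 0.853, North 0.568, Central 0.283, South 0.213, West 0.137, Highland 0.081.
Largest remainders: East, Coastal, North receive the extra seats.

North=11, South=3, East=1, West=7, Central=7, Coastal=9, Highland=7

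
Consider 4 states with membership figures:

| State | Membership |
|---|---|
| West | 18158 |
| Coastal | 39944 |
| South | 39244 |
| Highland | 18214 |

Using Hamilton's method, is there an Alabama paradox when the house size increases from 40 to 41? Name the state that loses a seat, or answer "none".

none

At 40 seats: West 6, Coastal 14, South 14, Highland 6.
At 41 seats: West 6, Coastal 14, South 14, Highland 7.
No state's allocation decreased.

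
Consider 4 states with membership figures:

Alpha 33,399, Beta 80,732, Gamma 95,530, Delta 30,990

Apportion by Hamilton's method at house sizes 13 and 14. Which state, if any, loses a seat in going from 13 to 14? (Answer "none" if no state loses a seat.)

none

At 13 seats: Alpha 2, Beta 4, Gamma 5, Delta 2.
At 14 seats: Alpha 2, Beta 5, Gamma 5, Delta 2.
No state's allocation decreased.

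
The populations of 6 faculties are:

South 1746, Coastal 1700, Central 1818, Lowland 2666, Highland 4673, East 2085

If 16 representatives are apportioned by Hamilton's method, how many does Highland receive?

5

Standard divisor: 14688 ÷ 16 = 918.
Standard quotas: South 1.902, Coastal 1.852, Central 1.980, Lowland 2.904, Highland 5.090, East 2.271.
Lower quotas: South 1, Coastal 1, Central 1, Lowland 2, Highland 5, East 2 (sum 12, leaving 4 seats).
Remainders in descending order: Central 0.980, Lowland 0.904, South 0.902, Coastal 0.852, East 0.271, Highland 0.090.
Largest remainders: Central, Lowland, South, Coastal receive the extra seats.
Highland receives 5.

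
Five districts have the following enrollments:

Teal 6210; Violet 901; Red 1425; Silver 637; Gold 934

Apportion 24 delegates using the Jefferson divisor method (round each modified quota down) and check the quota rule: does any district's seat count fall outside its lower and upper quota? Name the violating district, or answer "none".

Standard quotas: Teal 14.746, Violet 2.140, Red 3.384, Silver 1.513, Gold 2.218.
Jefferson allocation: Teal 16, Violet 2, Red 3, Silver 1, Gold 2.
Teal has quota 14.746 (lower 14, upper 15) but receives 16 — outside the quota interval.

Teal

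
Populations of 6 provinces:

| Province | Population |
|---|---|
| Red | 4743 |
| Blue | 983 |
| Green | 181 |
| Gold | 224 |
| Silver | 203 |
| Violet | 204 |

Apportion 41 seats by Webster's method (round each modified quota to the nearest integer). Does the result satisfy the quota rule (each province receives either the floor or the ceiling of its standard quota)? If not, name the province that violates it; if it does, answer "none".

Standard quotas: Red 29.743, Blue 6.164, Green 1.135, Gold 1.405, Silver 1.273, Violet 1.279.
Webster allocation: Red 31, Blue 6, Green 1, Gold 1, Silver 1, Violet 1.
Red has quota 29.743 (lower 29, upper 30) but receives 31 — outside the quota interval.

Red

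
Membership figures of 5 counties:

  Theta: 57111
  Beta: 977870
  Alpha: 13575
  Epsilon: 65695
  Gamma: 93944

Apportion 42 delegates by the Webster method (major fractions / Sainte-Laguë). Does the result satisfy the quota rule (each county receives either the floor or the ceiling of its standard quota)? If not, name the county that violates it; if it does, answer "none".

Standard quotas: Theta 1.985, Beta 33.993, Alpha 0.472, Epsilon 2.284, Gamma 3.266.
Webster allocation: Theta 2, Beta 35, Alpha 0, Epsilon 2, Gamma 3.
Beta has quota 33.993 (lower 33, upper 34) but receives 35 — outside the quota interval.

Beta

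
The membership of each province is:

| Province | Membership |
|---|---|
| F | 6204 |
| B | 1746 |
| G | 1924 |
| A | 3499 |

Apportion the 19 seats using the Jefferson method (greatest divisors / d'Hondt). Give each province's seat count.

F 9, B 2, G 3, A 5

Standard divisor 13373/19 ≈ 703.842; standard quotas: F 8.814, B 2.481, G 2.734, A 4.971.
Rounding down gives 8, 2, 2, 4 = 16 seats, so the divisor must be adjusted.
With modified divisor 630: modified quotas F 9.848, B 2.771, G 3.054, A 5.554.
Rounding down: F 9, B 2, G 3, A 5 (total 19).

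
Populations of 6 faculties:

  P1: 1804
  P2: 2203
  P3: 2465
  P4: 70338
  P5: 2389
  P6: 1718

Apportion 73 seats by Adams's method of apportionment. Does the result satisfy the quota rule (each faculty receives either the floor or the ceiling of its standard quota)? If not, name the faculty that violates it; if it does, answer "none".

P4

Standard quotas: P1 1.627, P2 1.987, P3 2.224, P4 63.456, P5 2.155, P6 1.550.
Adams allocation: P1 2, P2 2, P3 3, P4 61, P5 3, P6 2.
P4 has quota 63.456 (lower 63, upper 64) but receives 61 — outside the quota interval.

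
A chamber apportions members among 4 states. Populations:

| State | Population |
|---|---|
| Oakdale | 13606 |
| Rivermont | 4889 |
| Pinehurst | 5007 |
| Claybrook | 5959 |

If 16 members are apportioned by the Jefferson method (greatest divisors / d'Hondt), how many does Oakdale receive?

Standard divisor 29461/16 ≈ 1841.312; standard quotas: Oakdale 7.389, Rivermont 2.655, Pinehurst 2.719, Claybrook 3.236.
Rounding down gives 7, 2, 2, 3 = 14 seats, so the divisor must be adjusted.
With modified divisor 1650: modified quotas Oakdale 8.246, Rivermont 2.963, Pinehurst 3.035, Claybrook 3.612.
Rounding down: Oakdale 8, Rivermont 2, Pinehurst 3, Claybrook 3 (total 16).
Oakdale receives 8.

8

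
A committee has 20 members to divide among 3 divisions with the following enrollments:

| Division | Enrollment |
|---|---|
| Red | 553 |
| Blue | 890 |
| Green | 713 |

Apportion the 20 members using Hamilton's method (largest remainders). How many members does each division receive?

The standard divisor is 2156/20 ≈ 107.8.
Standard quotas: Red 5.130, Blue 8.256, Green 6.614.
Lower quotas: Red 5, Blue 8, Green 6 (sum 19, leaving 1 seat).
Remainders in descending order: Green 0.614, Blue 0.256, Red 0.130.
Largest remainder: Green receives the extra seat.

Red 5, Blue 8, Green 7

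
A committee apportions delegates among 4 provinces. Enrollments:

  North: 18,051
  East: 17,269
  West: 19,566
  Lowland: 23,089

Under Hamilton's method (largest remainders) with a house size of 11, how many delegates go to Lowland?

Total 77975; standard divisor 77975/11 ≈ 7088.636.
Standard quotas: North 2.5465, East 2.4362, West 2.7602, Lowland 3.2572.
Lower quotas: North 2, East 2, West 2, Lowland 3 (sum 9, leaving 2 seats).
Remainders in descending order: West 0.7602, North 0.5465, East 0.4362, Lowland 0.2572.
The surplus seats go to West, North.
Lowland receives 3.

3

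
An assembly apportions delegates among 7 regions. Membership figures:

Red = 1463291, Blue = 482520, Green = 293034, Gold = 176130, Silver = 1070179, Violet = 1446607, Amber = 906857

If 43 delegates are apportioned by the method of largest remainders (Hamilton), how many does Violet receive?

11

The standard divisor is 5838618/43 ≈ 135781.814.
Standard quotas: Red 10.7768, Blue 3.5536, Green 2.1581, Gold 1.2972, Silver 7.8816, Violet 10.6539, Amber 6.6788.
Lower quotas: Red 10, Blue 3, Green 2, Gold 1, Silver 7, Violet 10, Amber 6 (sum 39, leaving 4 seats).
Remainders in descending order: Silver 0.8816, Red 0.7768, Amber 0.6788, Violet 0.6539, Blue 0.5536, Gold 0.2972, Green 0.1581.
Largest remainders: Silver, Red, Amber, Violet receive the extra seats.
Violet receives 11.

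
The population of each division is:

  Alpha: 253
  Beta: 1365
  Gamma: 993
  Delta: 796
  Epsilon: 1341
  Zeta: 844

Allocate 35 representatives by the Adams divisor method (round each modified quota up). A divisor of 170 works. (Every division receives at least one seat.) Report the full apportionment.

With modified divisor 170: modified quotas Alpha 1.488, Beta 8.029, Gamma 5.841, Delta 4.682, Epsilon 7.888, Zeta 4.965.
Rounding up: Alpha 2, Beta 9, Gamma 6, Delta 5, Epsilon 8, Zeta 5 (total 35).

Alpha 2, Beta 9, Gamma 6, Delta 5, Epsilon 8, Zeta 5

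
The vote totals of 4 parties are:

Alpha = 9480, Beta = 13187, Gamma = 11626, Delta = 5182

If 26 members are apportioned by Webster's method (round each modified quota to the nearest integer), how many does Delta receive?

3

Standard divisor 39475/26 ≈ 1518.269; standard quotas: Alpha 6.244, Beta 8.686, Gamma 7.657, Delta 3.413.
Rounding to the nearest integer gives Alpha 6, Beta 9, Gamma 8, Delta 3 — total 26, matching the house size, so no adjustment is needed.
Delta receives 3.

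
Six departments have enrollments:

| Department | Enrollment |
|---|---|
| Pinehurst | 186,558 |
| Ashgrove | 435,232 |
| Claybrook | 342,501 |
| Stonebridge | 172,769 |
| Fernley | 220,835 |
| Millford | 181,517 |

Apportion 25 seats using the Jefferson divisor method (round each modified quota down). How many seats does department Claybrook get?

6

Standard divisor 1539412/25 ≈ 61576.48; standard quotas: Pinehurst 3.030, Ashgrove 7.068, Claybrook 5.562, Stonebridge 2.806, Fernley 3.586, Millford 2.948.
Rounding down gives 3, 7, 5, 2, 3, 2 = 22 seats, so the divisor must be adjusted.
With modified divisor 56100: modified quotas Pinehurst 3.325, Ashgrove 7.758, Claybrook 6.105, Stonebridge 3.080, Fernley 3.936, Millford 3.236.
Rounding down: Pinehurst 3, Ashgrove 7, Claybrook 6, Stonebridge 3, Fernley 3, Millford 3 (total 25).
Claybrook receives 6.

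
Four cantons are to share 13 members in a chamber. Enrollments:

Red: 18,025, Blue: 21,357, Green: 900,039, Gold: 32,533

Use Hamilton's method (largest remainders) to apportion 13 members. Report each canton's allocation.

Standard divisor: 971954 ÷ 13 ≈ 74765.692.
Standard quotas: Red 0.2411, Blue 0.2857, Green 12.0381, Gold 0.4351.
Lower quotas: Red 0, Blue 0, Green 12, Gold 0 (sum 12, leaving 1 seat).
Remainders in descending order: Gold 0.4351, Blue 0.2857, Red 0.2411, Green 0.0381.
Largest remainder: Gold receives the extra seat.

Red 0, Blue 0, Green 12, Gold 1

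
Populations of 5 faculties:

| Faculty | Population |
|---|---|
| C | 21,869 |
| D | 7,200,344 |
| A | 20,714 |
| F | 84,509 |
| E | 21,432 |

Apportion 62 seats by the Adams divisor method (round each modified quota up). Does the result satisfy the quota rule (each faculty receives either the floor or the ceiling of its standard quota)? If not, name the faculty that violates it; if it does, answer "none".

D

Standard quotas: C 0.185, D 60.747, A 0.175, F 0.713, E 0.181.
Adams allocation: C 1, D 58, A 1, F 1, E 1.
D has quota 60.747 (lower 60, upper 61) but receives 58 — outside the quota interval.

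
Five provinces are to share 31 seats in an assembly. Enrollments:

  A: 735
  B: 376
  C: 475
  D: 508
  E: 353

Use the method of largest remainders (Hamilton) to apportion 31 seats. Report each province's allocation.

Total 2447; standard divisor 2447/31 ≈ 78.935.
Standard quotas: A 9.311, B 4.763, C 6.018, D 6.436, E 4.472.
Lower quotas: A 9, B 4, C 6, D 6, E 4 (sum 29, leaving 2 seats).
Remainders in descending order: B 0.763, E 0.472, D 0.436, A 0.311, C 0.018.
Largest remainders: B, E receive the extra seats.

A=9; B=5; C=6; D=6; E=5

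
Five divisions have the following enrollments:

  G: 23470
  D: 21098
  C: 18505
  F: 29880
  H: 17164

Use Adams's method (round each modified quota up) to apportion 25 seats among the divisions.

Standard divisor 110117/25 ≈ 4404.68; standard quotas: G 5.328, D 4.790, C 4.201, F 6.784, H 3.897.
Rounding up gives 6, 5, 5, 7, 4 = 27 seats, so the divisor must be adjusted.
With modified divisor 4800: modified quotas G 4.890, D 4.395, C 3.855, F 6.225, H 3.576.
Rounding up: G 5, D 5, C 4, F 7, H 4 (total 25).

G=5, D=5, C=4, F=7, H=4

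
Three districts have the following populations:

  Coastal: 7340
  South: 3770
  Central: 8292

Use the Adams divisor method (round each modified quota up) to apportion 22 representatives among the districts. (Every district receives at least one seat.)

Standard divisor 19402/22 ≈ 881.909; standard quotas: Coastal 8.323, South 4.275, Central 9.402.
Rounding up gives 9, 5, 10 = 24 seats, so the divisor must be adjusted.
With modified divisor 930: modified quotas Coastal 7.892, South 4.054, Central 8.916.
Rounding up: Coastal 8, South 5, Central 9 (total 22).

Coastal 8, South 5, Central 9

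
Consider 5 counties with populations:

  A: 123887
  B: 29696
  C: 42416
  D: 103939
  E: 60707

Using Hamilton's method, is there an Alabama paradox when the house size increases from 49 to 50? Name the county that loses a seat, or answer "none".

At 49 seats: A 17, B 4, C 6, D 14, E 8.
At 50 seats: A 17, B 4, C 6, D 14, E 9.
No county's allocation decreased.

none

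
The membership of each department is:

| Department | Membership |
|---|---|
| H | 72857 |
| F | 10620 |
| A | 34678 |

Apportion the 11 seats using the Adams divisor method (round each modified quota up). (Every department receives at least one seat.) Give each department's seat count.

H 7, F 1, A 3

Standard divisor 118155/11 ≈ 10741.364; standard quotas: H 6.783, F 0.989, A 3.228.
Rounding up gives 7, 1, 4 = 12 seats, so the divisor must be adjusted.
With modified divisor 11900: modified quotas H 6.122, F 0.892, A 2.914.
Rounding up: H 7, F 1, A 3 (total 11).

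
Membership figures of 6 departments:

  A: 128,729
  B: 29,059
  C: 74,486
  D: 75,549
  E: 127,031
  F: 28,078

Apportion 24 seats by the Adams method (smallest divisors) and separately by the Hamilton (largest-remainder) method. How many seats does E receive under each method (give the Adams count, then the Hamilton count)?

Adams: A 6, B 2, C 4, D 4, E 6, F 2.
Hamilton: A 7, B 1, C 4, D 4, E 7, F 1.
E gets 6 under Adams and 7 under Hamilton.

6 and 7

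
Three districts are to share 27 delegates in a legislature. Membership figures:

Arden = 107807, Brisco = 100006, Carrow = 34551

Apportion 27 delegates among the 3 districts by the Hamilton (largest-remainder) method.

The standard divisor is 242364/27 ≈ 8976.444.
Standard quotas: Arden 12.0100, Brisco 11.1409, Carrow 3.8491.
Lower quotas: Arden 12, Brisco 11, Carrow 3 (sum 26, leaving 1 seat).
Remainders in descending order: Carrow 0.8491, Brisco 0.1409, Arden 0.0100.
The surplus seat goes to Carrow.

Arden 12, Brisco 11, Carrow 4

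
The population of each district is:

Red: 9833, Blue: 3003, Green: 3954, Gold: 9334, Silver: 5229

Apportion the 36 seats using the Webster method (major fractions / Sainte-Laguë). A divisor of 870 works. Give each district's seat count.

With modified divisor 870: modified quotas Red 11.302, Blue 3.452, Green 4.545, Gold 10.729, Silver 6.010.
Rounding to the nearest integer: Red 11, Blue 3, Green 5, Gold 11, Silver 6 (total 36).

Red 11; Blue 3; Green 5; Gold 11; Silver 6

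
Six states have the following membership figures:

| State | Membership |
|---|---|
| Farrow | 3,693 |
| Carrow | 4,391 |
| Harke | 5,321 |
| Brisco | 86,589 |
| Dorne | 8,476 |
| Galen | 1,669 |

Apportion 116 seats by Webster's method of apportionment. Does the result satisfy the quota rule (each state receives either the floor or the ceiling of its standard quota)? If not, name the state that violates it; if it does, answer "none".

Brisco

Standard quotas: Farrow 3.890, Carrow 4.625, Harke 5.604, Brisco 91.197, Dorne 8.927, Galen 1.758.
Webster allocation: Farrow 4, Carrow 5, Harke 6, Brisco 90, Dorne 9, Galen 2.
Brisco has quota 91.197 (lower 91, upper 92) but receives 90 — outside the quota interval.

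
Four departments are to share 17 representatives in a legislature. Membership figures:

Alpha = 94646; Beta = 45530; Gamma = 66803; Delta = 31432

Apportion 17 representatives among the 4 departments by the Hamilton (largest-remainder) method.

Standard divisor: 238411 ÷ 17 ≈ 14024.176.
Standard quotas: Alpha 6.7488, Beta 3.2465, Gamma 4.7634, Delta 2.2413.
Lower quotas: Alpha 6, Beta 3, Gamma 4, Delta 2 (sum 15, leaving 2 seats).
Remainders in descending order: Gamma 0.7634, Alpha 0.7488, Beta 0.2465, Delta 0.2413.
Largest remainders: Gamma, Alpha receive the extra seats.

Alpha=7, Beta=3, Gamma=5, Delta=2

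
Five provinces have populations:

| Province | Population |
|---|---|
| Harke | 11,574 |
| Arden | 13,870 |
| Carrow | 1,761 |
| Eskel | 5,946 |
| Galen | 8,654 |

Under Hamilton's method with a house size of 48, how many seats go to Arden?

The standard divisor is 41805/48 ≈ 870.938.
Standard quotas: Harke 13.2891, Arden 15.9254, Carrow 2.0220, Eskel 6.8271, Galen 9.9364.
Lower quotas: Harke 13, Arden 15, Carrow 2, Eskel 6, Galen 9 (sum 45, leaving 3 seats).
Remainders in descending order: Galen 0.9364, Arden 0.9254, Eskel 0.8271, Harke 0.2891, Carrow 0.0220.
The surplus seats go to Galen, Arden, Eskel.
Arden receives 16.

16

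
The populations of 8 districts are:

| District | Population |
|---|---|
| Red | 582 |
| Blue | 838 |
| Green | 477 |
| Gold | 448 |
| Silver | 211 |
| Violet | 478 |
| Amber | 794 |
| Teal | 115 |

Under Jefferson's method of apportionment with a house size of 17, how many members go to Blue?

4

Standard divisor 3943/17 ≈ 231.941; standard quotas: Red 2.509, Blue 3.613, Green 2.057, Gold 1.932, Silver 0.910, Violet 2.061, Amber 3.423, Teal 0.496.
Rounding down gives 2, 3, 2, 1, 0, 2, 3, 0 = 13 seats, so the divisor must be adjusted.
With modified divisor 196: modified quotas Red 2.969, Blue 4.276, Green 2.434, Gold 2.286, Silver 1.077, Violet 2.439, Amber 4.051, Teal 0.587.
Rounding down: Red 2, Blue 4, Green 2, Gold 2, Silver 1, Violet 2, Amber 4, Teal 0 (total 17).
Blue receives 4.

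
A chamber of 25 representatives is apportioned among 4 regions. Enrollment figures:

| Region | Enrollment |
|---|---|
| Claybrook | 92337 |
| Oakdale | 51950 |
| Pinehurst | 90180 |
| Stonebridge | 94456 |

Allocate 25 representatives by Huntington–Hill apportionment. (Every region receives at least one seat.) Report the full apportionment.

Claybrook 7, Oakdale 4, Pinehurst 7, Stonebridge 7

With divisor 13269: modified quotas Claybrook 6.959, Oakdale 3.915, Pinehurst 6.796, Stonebridge 7.119.
Geometric-mean thresholds: Claybrook √(6·7)=6.481, Oakdale √(3·4)=3.464, Pinehurst √(6·7)=6.481, Stonebridge √(7·8)=7.483.
Each quota rounded against its threshold gives Claybrook 7, Oakdale 4, Pinehurst 7, Stonebridge 7 (total 25).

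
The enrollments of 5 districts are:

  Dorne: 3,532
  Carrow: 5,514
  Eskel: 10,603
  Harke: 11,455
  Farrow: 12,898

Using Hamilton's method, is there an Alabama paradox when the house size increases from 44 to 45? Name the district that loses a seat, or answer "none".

Dorne

At 44 seats: Dorne 4, Carrow 5, Eskel 11, Harke 11, Farrow 13.
At 45 seats: Dorne 3, Carrow 6, Eskel 11, Harke 12, Farrow 13.
Dorne drops from 4 to 3.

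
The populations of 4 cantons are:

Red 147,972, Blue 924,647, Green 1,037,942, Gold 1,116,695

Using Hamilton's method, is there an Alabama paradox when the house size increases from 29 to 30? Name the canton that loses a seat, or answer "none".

At 29 seats: Red 2, Blue 8, Green 9, Gold 10.
At 30 seats: Red 1, Blue 9, Green 10, Gold 10.
Red drops from 2 to 1.

Red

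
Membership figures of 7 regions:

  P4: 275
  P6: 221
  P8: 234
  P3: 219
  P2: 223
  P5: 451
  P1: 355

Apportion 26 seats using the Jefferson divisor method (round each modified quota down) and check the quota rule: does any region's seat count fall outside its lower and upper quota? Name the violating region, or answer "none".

none

Standard quotas: P4 3.615, P6 2.905, P8 3.076, P3 2.879, P2 2.931, P5 5.928, P1 4.666.
Jefferson allocation: P4 3, P6 3, P8 3, P3 3, P2 3, P5 6, P1 5.
Every allocation lies between the lower and upper quota.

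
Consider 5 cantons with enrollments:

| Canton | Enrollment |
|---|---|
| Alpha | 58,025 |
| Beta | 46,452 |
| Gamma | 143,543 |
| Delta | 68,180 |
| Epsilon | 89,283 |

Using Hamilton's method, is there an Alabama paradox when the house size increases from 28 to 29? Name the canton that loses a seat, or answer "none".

none

At 28 seats: Alpha 4, Beta 3, Gamma 10, Delta 5, Epsilon 6.
At 29 seats: Alpha 4, Beta 3, Gamma 10, Delta 5, Epsilon 7.
No canton's allocation decreased.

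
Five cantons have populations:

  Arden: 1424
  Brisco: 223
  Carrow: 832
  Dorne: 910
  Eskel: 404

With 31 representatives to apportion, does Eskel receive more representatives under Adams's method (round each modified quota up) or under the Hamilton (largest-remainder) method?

Adams: Arden 11, Brisco 2, Carrow 7, Dorne 7, Eskel 4.
Hamilton: Arden 12, Brisco 2, Carrow 7, Dorne 7, Eskel 3.
Eskel gets 4 under Adams and 3 under Hamilton.

Adams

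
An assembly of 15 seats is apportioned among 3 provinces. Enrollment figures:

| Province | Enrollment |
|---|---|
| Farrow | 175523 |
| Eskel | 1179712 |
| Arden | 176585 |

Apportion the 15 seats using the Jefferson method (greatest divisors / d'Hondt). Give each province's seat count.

Standard divisor 1531820/15 ≈ 102121.333; standard quotas: Farrow 1.719, Eskel 11.552, Arden 1.729.
Rounding down gives 1, 11, 1 = 13 seats, so the divisor must be adjusted.
With modified divisor 89500: modified quotas Farrow 1.961, Eskel 13.181, Arden 1.973.
Rounding down: Farrow 1, Eskel 13, Arden 1 (total 15).

Farrow: 1, Eskel: 13, Arden: 1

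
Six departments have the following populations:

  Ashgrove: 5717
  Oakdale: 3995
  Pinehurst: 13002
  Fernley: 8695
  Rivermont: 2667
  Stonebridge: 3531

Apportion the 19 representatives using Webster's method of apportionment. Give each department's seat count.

Ashgrove 3; Oakdale 2; Pinehurst 7; Fernley 4; Rivermont 1; Stonebridge 2

Standard divisor 37607/19 ≈ 1979.316; standard quotas: Ashgrove 2.888, Oakdale 2.018, Pinehurst 6.569, Fernley 4.393, Rivermont 1.347, Stonebridge 1.784.
Rounding to the nearest integer gives Ashgrove 3, Oakdale 2, Pinehurst 7, Fernley 4, Rivermont 1, Stonebridge 2 — total 19, matching the house size, so no adjustment is needed.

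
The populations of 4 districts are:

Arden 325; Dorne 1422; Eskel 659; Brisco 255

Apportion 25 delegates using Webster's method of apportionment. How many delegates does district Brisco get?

Standard divisor 2661/25 ≈ 106.44; standard quotas: Arden 3.053, Dorne 13.360, Eskel 6.191, Brisco 2.396.
Rounding to the nearest integer gives 3, 13, 6, 2 = 24 seats, so the divisor must be adjusted.
With modified divisor 104: modified quotas Arden 3.125, Dorne 13.673, Eskel 6.337, Brisco 2.452.
Rounding to the nearest integer: Arden 3, Dorne 14, Eskel 6, Brisco 2 (total 25).
Brisco receives 2.

2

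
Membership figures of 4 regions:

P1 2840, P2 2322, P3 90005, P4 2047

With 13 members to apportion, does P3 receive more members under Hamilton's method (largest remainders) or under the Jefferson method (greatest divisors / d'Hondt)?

Hamilton: P1 1, P2 0, P3 12, P4 0.
Jefferson: P1 0, P2 0, P3 13, P4 0.
P3 gets 12 under Hamilton and 13 under Jefferson.

Jefferson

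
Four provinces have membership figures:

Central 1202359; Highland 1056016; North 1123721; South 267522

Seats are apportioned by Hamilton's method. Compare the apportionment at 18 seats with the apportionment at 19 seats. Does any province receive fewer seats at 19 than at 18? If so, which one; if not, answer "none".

none

At 18 seats: Central 6, Highland 5, North 6, South 1.
At 19 seats: Central 6, Highland 6, North 6, South 1.
No province's allocation decreased.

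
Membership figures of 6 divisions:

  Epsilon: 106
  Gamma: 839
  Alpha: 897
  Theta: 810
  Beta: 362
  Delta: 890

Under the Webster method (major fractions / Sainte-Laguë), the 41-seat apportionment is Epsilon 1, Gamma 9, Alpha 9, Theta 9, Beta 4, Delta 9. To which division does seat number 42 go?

Alpha

Priority for the next seat is population ÷ (current seats + 0.5).
Priorities: Epsilon 70.667, Gamma 88.316, Alpha 94.421, Theta 85.263, Beta 80.444, Delta 93.684.
Highest priority: Alpha.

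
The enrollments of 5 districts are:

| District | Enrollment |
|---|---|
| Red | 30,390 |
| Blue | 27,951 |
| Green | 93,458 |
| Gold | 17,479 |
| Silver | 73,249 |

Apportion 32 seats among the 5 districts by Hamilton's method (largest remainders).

The standard divisor is 242527/32 ≈ 7578.969.
Standard quotas: Red 4.0098, Blue 3.6880, Green 12.3312, Gold 2.3063, Silver 9.6648.
Lower quotas: Red 4, Blue 3, Green 12, Gold 2, Silver 9 (sum 30, leaving 2 seats).
Remainders in descending order: Blue 0.6880, Silver 0.6648, Green 0.3312, Gold 0.3063, Red 0.0098.
Largest remainders: Blue, Silver receive the extra seats.

Red=4; Blue=4; Green=12; Gold=2; Silver=10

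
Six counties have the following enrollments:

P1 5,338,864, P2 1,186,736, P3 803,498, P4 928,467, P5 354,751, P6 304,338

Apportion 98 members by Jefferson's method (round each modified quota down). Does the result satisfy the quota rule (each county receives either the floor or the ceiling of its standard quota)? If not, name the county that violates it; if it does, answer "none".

Standard quotas: P1 58.678, P2 13.043, P3 8.831, P4 10.204, P5 3.899, P6 3.345.
Jefferson allocation: P1 60, P2 13, P3 9, P4 10, P5 3, P6 3.
P1 has quota 58.678 (lower 58, upper 59) but receives 60 — outside the quota interval.

P1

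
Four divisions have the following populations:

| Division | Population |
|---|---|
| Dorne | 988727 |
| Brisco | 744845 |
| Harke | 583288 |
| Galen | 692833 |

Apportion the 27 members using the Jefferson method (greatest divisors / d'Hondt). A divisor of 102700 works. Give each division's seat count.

Dorne: 9, Brisco: 7, Harke: 5, Galen: 6

With modified divisor 102700: modified quotas Dorne 9.627, Brisco 7.253, Harke 5.680, Galen 6.746.
Rounding down: Dorne 9, Brisco 7, Harke 5, Galen 6 (total 27).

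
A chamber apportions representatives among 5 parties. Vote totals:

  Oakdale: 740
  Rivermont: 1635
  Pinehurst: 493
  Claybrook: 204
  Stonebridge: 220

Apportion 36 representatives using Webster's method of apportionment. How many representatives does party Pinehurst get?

6

Standard divisor 3292/36 ≈ 91.444; standard quotas: Oakdale 8.092, Rivermont 17.880, Pinehurst 5.391, Claybrook 2.231, Stonebridge 2.406.
Rounding to the nearest integer gives 8, 18, 5, 2, 2 = 35 seats, so the divisor must be adjusted.
With modified divisor 89: modified quotas Oakdale 8.315, Rivermont 18.371, Pinehurst 5.539, Claybrook 2.292, Stonebridge 2.472.
Rounding to the nearest integer: Oakdale 8, Rivermont 18, Pinehurst 6, Claybrook 2, Stonebridge 2 (total 36).
Pinehurst receives 6.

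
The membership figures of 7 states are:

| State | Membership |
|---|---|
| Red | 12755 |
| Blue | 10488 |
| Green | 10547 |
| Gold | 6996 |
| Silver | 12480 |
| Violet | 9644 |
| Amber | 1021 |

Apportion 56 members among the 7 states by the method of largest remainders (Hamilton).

The standard divisor is 63931/56 ≈ 1141.625.
Standard quotas: Red 11.1727, Blue 9.1869, Green 9.2386, Gold 6.1281, Silver 10.9318, Violet 8.4476, Amber 0.8943.
Lower quotas: Red 11, Blue 9, Green 9, Gold 6, Silver 10, Violet 8, Amber 0 (sum 53, leaving 3 seats).
Remainders in descending order: Silver 0.9318, Amber 0.8943, Violet 0.4476, Green 0.2386, Blue 0.1869, Red 0.1727, Gold 0.1281.
The surplus seats go to Silver, Amber, Violet.

Red=11; Blue=9; Green=9; Gold=6; Silver=11; Violet=9; Amber=1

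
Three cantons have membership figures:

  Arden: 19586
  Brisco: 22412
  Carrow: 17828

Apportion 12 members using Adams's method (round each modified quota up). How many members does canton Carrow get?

4

Standard divisor 59826/12 ≈ 4985.5; standard quotas: Arden 3.929, Brisco 4.495, Carrow 3.576.
Rounding up gives 4, 5, 4 = 13 seats, so the divisor must be adjusted.
With modified divisor 5800: modified quotas Arden 3.377, Brisco 3.864, Carrow 3.074.
Rounding up: Arden 4, Brisco 4, Carrow 4 (total 12).
Carrow receives 4.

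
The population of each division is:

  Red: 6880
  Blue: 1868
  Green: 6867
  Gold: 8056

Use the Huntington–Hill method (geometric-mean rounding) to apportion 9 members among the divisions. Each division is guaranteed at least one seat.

Red 3; Blue 1; Green 2; Gold 3

With divisor 2806: modified quotas Red 2.452, Blue 0.666, Green 2.447, Gold 2.871.
Geometric-mean thresholds: Red √(2·3)=2.449, Blue (min 1), Green √(2·3)=2.449, Gold √(2·3)=2.449.
Each quota rounded against its threshold gives Red 3, Blue 1, Green 2, Gold 3 (total 9).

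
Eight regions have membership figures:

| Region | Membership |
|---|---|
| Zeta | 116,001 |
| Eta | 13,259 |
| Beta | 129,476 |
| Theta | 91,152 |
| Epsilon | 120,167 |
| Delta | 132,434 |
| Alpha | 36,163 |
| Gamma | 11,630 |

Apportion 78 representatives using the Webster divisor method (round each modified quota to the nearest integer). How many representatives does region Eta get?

2

Standard divisor 650282/78 ≈ 8336.949; standard quotas: Zeta 13.914, Eta 1.590, Beta 15.530, Theta 10.933, Epsilon 14.414, Delta 15.885, Alpha 4.338, Gamma 1.395.
Rounding to the nearest integer gives Zeta 14, Eta 2, Beta 16, Theta 11, Epsilon 14, Delta 16, Alpha 4, Gamma 1 — total 78, matching the house size, so no adjustment is needed.
Eta receives 2.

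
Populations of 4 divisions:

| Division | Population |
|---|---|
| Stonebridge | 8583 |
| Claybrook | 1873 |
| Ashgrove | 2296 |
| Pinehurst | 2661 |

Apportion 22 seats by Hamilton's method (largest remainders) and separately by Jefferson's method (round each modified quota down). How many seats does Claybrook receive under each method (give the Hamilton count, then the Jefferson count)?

3 and 2

Hamilton: Stonebridge 12, Claybrook 3, Ashgrove 3, Pinehurst 4.
Jefferson: Stonebridge 13, Claybrook 2, Ashgrove 3, Pinehurst 4.
Claybrook gets 3 under Hamilton and 2 under Jefferson.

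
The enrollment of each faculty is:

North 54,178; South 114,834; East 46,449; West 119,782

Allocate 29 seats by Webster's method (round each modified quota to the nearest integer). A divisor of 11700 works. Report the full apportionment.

With modified divisor 11700: modified quotas North 4.631, South 9.815, East 3.970, West 10.238.
Rounding to the nearest integer: North 5, South 10, East 4, West 10 (total 29).

North=5, South=10, East=4, West=10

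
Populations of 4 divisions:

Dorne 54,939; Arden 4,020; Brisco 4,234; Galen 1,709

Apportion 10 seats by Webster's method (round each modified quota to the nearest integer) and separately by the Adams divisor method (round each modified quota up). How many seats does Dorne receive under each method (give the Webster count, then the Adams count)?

Webster: Dorne 8, Arden 1, Brisco 1, Galen 0.
Adams: Dorne 7, Arden 1, Brisco 1, Galen 1.
Dorne gets 8 under Webster and 7 under Adams.

8 and 7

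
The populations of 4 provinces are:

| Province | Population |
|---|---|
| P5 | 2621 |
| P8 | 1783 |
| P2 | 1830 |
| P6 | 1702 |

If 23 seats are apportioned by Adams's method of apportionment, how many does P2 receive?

Standard divisor 7936/23 ≈ 345.043; standard quotas: P5 7.596, P8 5.167, P2 5.304, P6 4.933.
Rounding up gives 8, 6, 6, 5 = 25 seats, so the divisor must be adjusted.
With modified divisor 370: modified quotas P5 7.084, P8 4.819, P2 4.946, P6 4.600.
Rounding up: P5 8, P8 5, P2 5, P6 5 (total 23).
P2 receives 5.

5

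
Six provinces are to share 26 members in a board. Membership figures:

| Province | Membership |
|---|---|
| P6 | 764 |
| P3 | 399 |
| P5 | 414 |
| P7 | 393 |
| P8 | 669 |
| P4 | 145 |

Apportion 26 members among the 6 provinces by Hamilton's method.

The standard divisor is 2784/26 ≈ 107.077.
Standard quotas: P6 7.135, P3 3.726, P5 3.866, P7 3.670, P8 6.248, P4 1.354.
Lower quotas: P6 7, P3 3, P5 3, P7 3, P8 6, P4 1 (sum 23, leaving 3 seats).
Remainders in descending order: P5 0.866, P3 0.726, P7 0.670, P4 0.354, P8 0.248, P6 0.135.
Largest remainders: P5, P3, P7 receive the extra seats.

P6 7, P3 4, P5 4, P7 4, P8 6, P4 1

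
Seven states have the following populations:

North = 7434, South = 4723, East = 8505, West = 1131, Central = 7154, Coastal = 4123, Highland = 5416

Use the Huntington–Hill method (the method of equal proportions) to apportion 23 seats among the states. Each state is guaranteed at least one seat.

North: 4; South: 3; East: 5; West: 1; Central: 4; Coastal: 3; Highland: 3

With divisor 1673: modified quotas North 4.444, South 2.823, East 5.084, West 0.676, Central 4.276, Coastal 2.464, Highland 3.237.
Geometric-mean thresholds: North √(4·5)=4.472, South √(2·3)=2.449, East √(5·6)=5.477, West (min 1), Central √(4·5)=4.472, Coastal √(2·3)=2.449, Highland √(3·4)=3.464.
Each quota rounded against its threshold gives North 4, South 3, East 5, West 1, Central 4, Coastal 3, Highland 3 (total 23).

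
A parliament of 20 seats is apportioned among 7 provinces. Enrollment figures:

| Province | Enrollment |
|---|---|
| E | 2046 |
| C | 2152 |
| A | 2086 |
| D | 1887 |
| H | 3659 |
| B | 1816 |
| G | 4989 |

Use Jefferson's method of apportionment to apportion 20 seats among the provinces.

Standard divisor 18635/20 ≈ 931.75; standard quotas: E 2.196, C 2.310, A 2.239, D 2.025, H 3.927, B 1.949, G 5.354.
Rounding down gives 2, 2, 2, 2, 3, 1, 5 = 17 seats, so the divisor must be adjusted.
With modified divisor 800: modified quotas E 2.558, C 2.690, A 2.607, D 2.359, H 4.574, B 2.270, G 6.236.
Rounding down: E 2, C 2, A 2, D 2, H 4, B 2, G 6 (total 20).

E: 2, C: 2, A: 2, D: 2, H: 4, B: 2, G: 6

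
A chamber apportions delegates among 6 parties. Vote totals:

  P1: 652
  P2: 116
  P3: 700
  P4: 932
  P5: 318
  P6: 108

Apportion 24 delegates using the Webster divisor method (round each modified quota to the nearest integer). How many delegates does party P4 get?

Standard divisor 2826/24 ≈ 117.75; standard quotas: P1 5.537, P2 0.985, P3 5.945, P4 7.915, P5 2.701, P6 0.917.
Rounding to the nearest integer gives 6, 1, 6, 8, 3, 1 = 25 seats, so the divisor must be adjusted.
With modified divisor 120: modified quotas P1 5.433, P2 0.967, P3 5.833, P4 7.767, P5 2.650, P6 0.900.
Rounding to the nearest integer: P1 5, P2 1, P3 6, P4 8, P5 3, P6 1 (total 24).
P4 receives 8.

8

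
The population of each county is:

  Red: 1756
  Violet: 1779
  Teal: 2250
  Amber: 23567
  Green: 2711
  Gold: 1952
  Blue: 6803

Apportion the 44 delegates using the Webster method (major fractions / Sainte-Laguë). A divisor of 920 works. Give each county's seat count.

Red: 2, Violet: 2, Teal: 2, Amber: 26, Green: 3, Gold: 2, Blue: 7

With modified divisor 920: modified quotas Red 1.909, Violet 1.934, Teal 2.446, Amber 25.616, Green 2.947, Gold 2.122, Blue 7.395.
Rounding to the nearest integer: Red 2, Violet 2, Teal 2, Amber 26, Green 3, Gold 2, Blue 7 (total 44).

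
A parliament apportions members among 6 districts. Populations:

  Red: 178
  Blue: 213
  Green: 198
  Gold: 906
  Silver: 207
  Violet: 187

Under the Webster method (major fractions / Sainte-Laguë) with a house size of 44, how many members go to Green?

5

Standard divisor 1889/44 ≈ 42.932; standard quotas: Red 4.146, Blue 4.961, Green 4.612, Gold 21.103, Silver 4.822, Violet 4.356.
Rounding to the nearest integer gives Red 4, Blue 5, Green 5, Gold 21, Silver 5, Violet 4 — total 44, matching the house size, so no adjustment is needed.
Green receives 5.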